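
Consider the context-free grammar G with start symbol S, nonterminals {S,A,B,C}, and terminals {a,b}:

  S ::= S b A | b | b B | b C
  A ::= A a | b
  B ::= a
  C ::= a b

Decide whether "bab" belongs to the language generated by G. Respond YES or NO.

CNF form of G:
  S -> S X2 | T1 B | T1 C | b
  A -> A T0 | b
  B -> a
  C -> T0 T1
  T0 -> a
  T1 -> b
  X2 -> T1 A

CYK fill:
  T[0,0] 'b' = {A,S,T1}  orig:{A,S}
  T[1,1] 'a' = {B,T0}  orig:{B}
  T[2,2] 'b' = {A,S,T1}  orig:{A,S}
  T[0,1] 'ba' = {A,S}
  T[1,2] 'ab' = {C}
  T[0,2] 'bab' = {S}

S ∈ T[0,2] ⇒ YES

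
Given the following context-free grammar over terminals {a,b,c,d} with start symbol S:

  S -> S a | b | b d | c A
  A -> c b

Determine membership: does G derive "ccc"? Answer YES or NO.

Convert to CNF:
  S -> S T2 | T0 A | T1 T3 | b
  A -> T0 T1
  T0 -> c
  T1 -> b
  T2 -> a
  T3 -> d

Fill CYK table bottom-up:
  T[0,0] 'c' = {T0}  orig:{}
  T[1,1] 'c' = {T0}  orig:{}
  T[2,2] 'c' = {T0}  orig:{}
  T[0,1] 'cc' = ∅
  T[1,2] 'cc' = ∅
  T[0,2] 'ccc' = ∅

S ∉ T[0,2] ⇒ NO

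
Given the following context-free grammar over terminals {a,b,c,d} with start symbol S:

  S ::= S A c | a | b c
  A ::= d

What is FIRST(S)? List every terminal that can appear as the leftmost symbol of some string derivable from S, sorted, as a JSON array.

Compute FIRST by fixpoint:
[1]
  A via A→d: +{d}
  S via S→a: +{a}
  S via S→b c: +{b}
  FIRST(S)={a,b}  FIRST(A)={d}
[2] (stable)
  FIRST(S)={a,b}  FIRST(A)={d}

FIRST(S) = ["a", "b"]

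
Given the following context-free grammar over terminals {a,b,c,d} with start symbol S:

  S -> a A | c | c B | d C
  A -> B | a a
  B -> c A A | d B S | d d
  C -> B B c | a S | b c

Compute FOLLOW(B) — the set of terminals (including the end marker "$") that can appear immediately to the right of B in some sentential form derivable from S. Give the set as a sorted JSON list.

FIRST sets, iterate to fixpoint:
pass 1:
  A via A→a a: +{a}
  B via B→c A A: +{c}
  B via B→d B S: +{d}
  C via C→B B c: +{c,d}
  C via C→a S: +{a}
  C via C→b c: +{b}
  S via S→a A: +{a}
  S via S→c: +{c}
  S via S→d C: +{d}
  FIRST[S]={a,c,d}  FIRST[A]={a}  FIRST[B]={c,d}  FIRST[C]={a,b,c,d}
pass 2:
  A via A→B: +{c,d}
  FIRST[S]={a,c,d}  FIRST[A]={a,c,d}  FIRST[B]={c,d}  FIRST[C]={a,b,c,d}
pass 3: done
  FIRST[S]={a,c,d}  FIRST[A]={a,c,d}  FIRST[B]={c,d}  FIRST[C]={a,b,c,d}

FOLLOW sets:
FOLLOW(S) := {$}
round 1:
  B→c A A: FOLLOW(A) ⊇ FIRST(A) = {a,c,d}; new: +{a,c,d}
  B→d B S: FOLLOW(B) ⊇ FIRST(S) = {a,c,d}; new: +{a,c,d}
  B→d B S: FOLLOW(S) ⊇ FOLLOW(B) ⊇ {a,c,d}; new: +{a,c,d}
  S→a A: FOLLOW(A) ⊇ FOLLOW(S) ⊇ {$,a,c,d}; new: +{$}
  S→c B: FOLLOW(B) ⊇ FOLLOW(S) ⊇ {$,a,c,d}; new: +{$}
  S→d C: FOLLOW(C) ⊇ FOLLOW(S) ⊇ {$,a,c,d}; new: +{$,a,c,d}
  FOLLOW[S]={$,a,c,d}  FOLLOW[A]={$,a,c,d}  FOLLOW[B]={$,a,c,d}  FOLLOW[C]={$,a,c,d}
round 2: — fixpoint
  FOLLOW[S]={$,a,c,d}  FOLLOW[A]={$,a,c,d}  FOLLOW[B]={$,a,c,d}  FOLLOW[C]={$,a,c,d}

FOLLOW(B) = ["$", "a", "c", "d"]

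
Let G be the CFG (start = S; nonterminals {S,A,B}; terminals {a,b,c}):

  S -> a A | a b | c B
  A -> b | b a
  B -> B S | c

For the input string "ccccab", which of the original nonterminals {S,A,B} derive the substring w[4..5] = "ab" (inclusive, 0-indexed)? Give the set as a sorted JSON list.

Convert to CNF:
  S -> T1 A | T1 T0 | T2 B
  A -> T0 T1 | b
  B -> B S | c
  T0 -> b
  T1 -> a
  T2 -> c

Fill CYK table bottom-up — only the sub-triangle for w[4..5]:
  T[4,4] 'a' = {T1}  orig:{}
  T[5,5] 'b' = {A,T0}  orig:{A}
  T[4,5] 'ab' = {S}

Original NTs in T[4,5] deriving "ab": ["S"]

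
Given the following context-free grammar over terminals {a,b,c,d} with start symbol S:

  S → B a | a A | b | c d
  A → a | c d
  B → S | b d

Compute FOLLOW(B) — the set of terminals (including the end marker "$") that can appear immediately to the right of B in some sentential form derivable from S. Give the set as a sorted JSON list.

Compute FIRST by fixpoint:
round 1:
  A via A→a: +{a}
  A via A→c d: +{c}
  B via B→b d: +{b}
  S via S→B a: +{b}
  S via S→a A: +{a}
  S via S→c d: +{c}
  S: {a,b,c}  A: {a,c}  B: {b}
round 2:
  B via B→S: +{a,c}
  S: {a,b,c}  A: {a,c}  B: {a,b,c}
round 3: (stable)
  S: {a,b,c}  A: {a,c}  B: {a,b,c}

Compute FOLLOW by fixpoint:
FOLLOW(S) := {$}
pass 1:
  S→B a: FOLLOW(B) ⊇ FIRST(a) = {a}; new: +{a}
  S→a A: FOLLOW(A) ⊇ FOLLOW(S) ⊇ {$}; new: +{$}
  FOLLOW[S]={$}  FOLLOW[A]={$}  FOLLOW[B]={a}
pass 2:
  B→S: FOLLOW(S) ⊇ FOLLOW(B) ⊇ {a}; new: +{a}
  S→a A: FOLLOW(A) ⊇ FOLLOW(S) ⊇ {$,a}; new: +{a}
  FOLLOW[S]={$,a}  FOLLOW[A]={$,a}  FOLLOW[B]={a}
pass 3: (stable)
  FOLLOW[S]={$,a}  FOLLOW[A]={$,a}  FOLLOW[B]={a}

FOLLOW(B) = ["a"]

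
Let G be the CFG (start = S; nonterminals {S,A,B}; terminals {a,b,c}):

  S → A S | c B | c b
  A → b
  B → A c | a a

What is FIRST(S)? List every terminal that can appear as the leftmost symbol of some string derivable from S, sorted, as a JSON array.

FIRST iteration:
pass 1:
  A via A→b: +{b}
  B via B→A c: +{b}
  B via B→a a: +{a}
  S via S→A S: +{b}
  S via S→c B: +{c}
  FIRST[S]={b,c}  FIRST[A]={b}  FIRST[B]={a,b}
pass 2: (no change)
  FIRST[S]={b,c}  FIRST[A]={b}  FIRST[B]={a,b}

FIRST(S) = ["b", "c"]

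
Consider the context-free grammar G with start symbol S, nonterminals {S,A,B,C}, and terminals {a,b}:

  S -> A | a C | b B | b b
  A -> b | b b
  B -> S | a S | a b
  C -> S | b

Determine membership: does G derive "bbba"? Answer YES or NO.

Convert to CNF:
  S -> T0 B | T0 T0 | T1 C | b
  A -> T0 T0 | b
  B -> T0 B | T0 T0 | T1 C | T1 S | T1 T0 | b
  C -> T0 B | T0 T0 | T1 C | b
  T0 -> b
  T1 -> a

Fill CYK table bottom-up:
  [0..0]={A,B,C,S,T0}  "b"  orig:{A,B,C,S}
  [1..1]={A,B,C,S,T0}  "b"  orig:{A,B,C,S}
  [2..2]={A,B,C,S,T0}  "b"  orig:{A,B,C,S}
  [3..3]={T1}  "a"  orig:{}
  [0..1]={A,B,C,S}  "bb"
  [1..2]={A,B,C,S}  "bb"
  [2..3]=∅  "ba"
  [0..2]={B,C,S}  "bbb"
  [1..3]=∅  "bba"
  [0..3]=∅  "bbba"

S ∉ T[0,3] ⇒ NO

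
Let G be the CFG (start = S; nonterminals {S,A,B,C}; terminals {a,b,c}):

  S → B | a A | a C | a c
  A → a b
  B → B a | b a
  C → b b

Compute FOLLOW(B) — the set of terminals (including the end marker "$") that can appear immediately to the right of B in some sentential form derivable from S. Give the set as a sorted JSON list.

FIRST sets, iterate to fixpoint:
round 1:
  A via A→a b: +{a}
  B via B→b a: +{b}
  C via C→b b: +{b}
  S via S→B: +{b}
  S via S→a A: +{a}
  FIRST[S]={a,b}  FIRST[A]={a}  FIRST[B]={b}  FIRST[C]={b}
round 2: done
  FIRST[S]={a,b}  FIRST[A]={a}  FIRST[B]={b}  FIRST[C]={b}

FOLLOW iteration:
FOLLOW(S) := {$}
[1]
  B→B a: FOLLOW(B) ⊇ FIRST(a) = {a}; new: +{a}
  S→B: FOLLOW(B) ⊇ FOLLOW(S) ⊇ {$}; new: +{$}
  S→a A: FOLLOW(A) ⊇ FOLLOW(S) ⊇ {$}; new: +{$}
  S→a C: FOLLOW(C) ⊇ FOLLOW(S) ⊇ {$}; new: +{$}
  FOLLOW[S]={$}  FOLLOW[A]={$}  FOLLOW[B]={$,a}  FOLLOW[C]={$}
[2] (stable)
  FOLLOW[S]={$}  FOLLOW[A]={$}  FOLLOW[B]={$,a}  FOLLOW[C]={$}

FOLLOW(B) = ["$", "a"]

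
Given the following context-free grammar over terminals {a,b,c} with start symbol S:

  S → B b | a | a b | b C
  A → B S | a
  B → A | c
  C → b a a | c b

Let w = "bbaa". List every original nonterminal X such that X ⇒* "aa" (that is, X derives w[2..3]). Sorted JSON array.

CNF form of G:
  S -> B T0 | T0 C | T1 T0 | a
  A -> B S | a
  B -> B S | a | c
  C -> T0 X3 | T2 T0
  T0 -> b
  T1 -> a
  T2 -> c
  X3 -> T1 T1

Fill CYK table bottom-up — only the sub-triangle for w[2..3]:
  cell(2,2) a: {A,B,S,T1}  orig:{A,B,S}
  cell(3,3) a: {A,B,S,T1}  orig:{A,B,S}
  cell(2,3) aa: {A,B,X3}  orig:{A,B}

Original NTs in T[2,3] deriving "aa": ["A", "B"]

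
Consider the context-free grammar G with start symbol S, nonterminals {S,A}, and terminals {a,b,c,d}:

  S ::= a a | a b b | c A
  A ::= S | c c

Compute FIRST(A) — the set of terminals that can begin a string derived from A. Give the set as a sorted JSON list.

FIRST sets, iterate to fixpoint:
round 1:
  A via A→c c: +{c}
  S via S→a a: +{a}
  S via S→c A: +{c}
  S: {a,c}  A: {c}
round 2:
  A via A→S: +{a}
  S: {a,c}  A: {a,c}
round 3: — fixpoint
  S: {a,c}  A: {a,c}

FIRST(A) = ["a", "c"]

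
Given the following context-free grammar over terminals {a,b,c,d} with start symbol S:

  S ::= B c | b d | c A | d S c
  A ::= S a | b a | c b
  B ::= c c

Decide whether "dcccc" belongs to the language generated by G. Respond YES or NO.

CNF form of G:
  S -> B T2 | T1 T3 | T2 A | T3 X4
  A -> S T0 | T1 T0 | T2 T1
  B -> T2 T2
  T0 -> a
  T1 -> b
  T2 -> c
  T3 -> d
  X4 -> S T2

CYK table (by increasing span):
  T[0,0] 'd' = {T3}  orig:{}
  T[1,1] 'c' = {T2}  orig:{}
  T[2,2] 'c' = {T2}  orig:{}
  T[3,3] 'c' = {T2}  orig:{}
  T[4,4] 'c' = {T2}  orig:{}
  T[0,1] 'dc' = ∅
  T[1,2] 'cc' = {B}
  T[2,3] 'cc' = {B}
  T[3,4] 'cc' = {B}
  T[0,2] 'dcc' = ∅
  T[1,3] 'ccc' = {S}
  T[2,4] 'ccc' = {S}
  T[0,3] 'dccc' = ∅
  T[1,4] 'cccc' = {X4}  orig:{}
  T[0,4] 'dcccc' = {S}

S ∈ T[0,4] ⇒ YES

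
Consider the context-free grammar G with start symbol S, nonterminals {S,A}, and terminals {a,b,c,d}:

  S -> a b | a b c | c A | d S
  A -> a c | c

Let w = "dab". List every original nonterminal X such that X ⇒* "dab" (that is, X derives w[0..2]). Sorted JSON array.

CNF form of G:
  S -> T0 T2 | T0 X4 | T1 A | T3 S
  A -> T0 T1 | c
  T0 -> a
  T1 -> c
  T2 -> b
  T3 -> d
  X4 -> T2 T1

CYK fill, restricted to cells inside w[0..2]:
  cell(0,0) d: {T3}  orig:{}
  cell(1,1) a: {T0}  orig:{}
  cell(2,2) b: {T2}  orig:{}
  cell(0,1) da: ∅
  cell(1,2) ab: {S}
  cell(0,2) dab: {S}

Original NTs in T[0,2] deriving "dab": ["S"]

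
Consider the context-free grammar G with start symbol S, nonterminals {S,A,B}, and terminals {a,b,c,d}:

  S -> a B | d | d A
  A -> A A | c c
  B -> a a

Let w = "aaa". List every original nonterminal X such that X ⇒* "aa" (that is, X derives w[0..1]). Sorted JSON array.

Convert to CNF:
  S -> T1 B | T2 A | d
  A -> A A | T0 T0
  B -> T1 T1
  T0 -> c
  T1 -> a
  T2 -> d

CYK table (by increasing span) — only the sub-triangle for w[0..1]:
  cell(0,0) a: {T1}  orig:{}
  cell(1,1) a: {T1}  orig:{}
  cell(0,1) aa: {B}

Original NTs in T[0,1] deriving "aa": ["B"]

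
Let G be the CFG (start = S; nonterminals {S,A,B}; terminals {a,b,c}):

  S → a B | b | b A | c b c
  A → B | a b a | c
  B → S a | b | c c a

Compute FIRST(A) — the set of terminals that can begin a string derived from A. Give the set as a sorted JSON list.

FIRST iteration:
iter 1:
  A via A→a b a: +{a}
  A via A→c: +{c}
  B via B→b: +{b}
  B via B→c c a: +{c}
  S via S→a B: +{a}
  S via S→b: +{b}
  S via S→c b c: +{c}
  FIRST[S]={a,b,c}  FIRST[A]={a,c}  FIRST[B]={b,c}
iter 2:
  A via A→B: +{b}
  B via B→S a: +{a}
  FIRST[S]={a,b,c}  FIRST[A]={a,b,c}  FIRST[B]={a,b,c}
iter 3: (no change)
  FIRST[S]={a,b,c}  FIRST[A]={a,b,c}  FIRST[B]={a,b,c}

FIRST(A) = ["a", "b", "c"]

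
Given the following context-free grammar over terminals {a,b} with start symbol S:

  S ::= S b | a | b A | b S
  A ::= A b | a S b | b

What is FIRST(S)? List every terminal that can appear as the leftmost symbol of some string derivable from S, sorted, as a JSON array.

FIRST sets, iterate to fixpoint:
pass 1:
  A via A→a S b: +{a}
  A via A→b: +{b}
  S via S→a: +{a}
  S via S→b A: +{b}
  FIRST(S)={a,b}  FIRST(A)={a,b}
pass 2: (no change)
  FIRST(S)={a,b}  FIRST(A)={a,b}

FIRST(S) = ["a", "b"]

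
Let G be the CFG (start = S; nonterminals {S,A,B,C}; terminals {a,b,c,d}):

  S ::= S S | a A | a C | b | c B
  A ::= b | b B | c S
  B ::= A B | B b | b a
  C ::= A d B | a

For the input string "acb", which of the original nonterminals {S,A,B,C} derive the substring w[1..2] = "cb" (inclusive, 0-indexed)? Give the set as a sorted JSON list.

CNF form of G:
  S -> S S | T1 B | T2 A | T2 C | b
  A -> T0 B | T1 S | b
  B -> A B | B T0 | T0 T2
  C -> A X4 | a
  T0 -> b
  T1 -> c
  T2 -> a
  T3 -> d
  X4 -> T3 B

CYK table (by increasing span) (cells [i..j] with 1 ≤ i ≤ j ≤ 2 only):
  T[1,1] 'c' = {T1}  orig:{}
  T[2,2] 'b' = {A,S,T0}  orig:{A,S}
  T[1,2] 'cb' = {A}

Original NTs in T[1,2] deriving "cb": ["A"]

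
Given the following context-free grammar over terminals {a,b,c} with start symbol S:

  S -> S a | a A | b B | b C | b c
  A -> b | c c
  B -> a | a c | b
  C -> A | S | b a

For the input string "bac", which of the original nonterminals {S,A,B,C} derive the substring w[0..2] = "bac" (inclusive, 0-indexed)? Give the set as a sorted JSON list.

Convert to CNF:
  S -> S T1 | T1 A | T2 B | T2 C | T2 T0
  A -> T0 T0 | b
  B -> T1 T0 | a | b
  C -> S T1 | T0 T0 | T1 A | T2 B | T2 C | T2 T0 | T2 T1 | b
  T0 -> c
  T1 -> a
  T2 -> b

CYK table (by increasing span), restricted to cells inside w[0..2]:
  [0..0]={A,B,C,T2}  "b"  orig:{A,B,C}
  [1..1]={B,T1}  "a"  orig:{B}
  [2..2]={T0}  "c"  orig:{}
  [0..1]={C,S}  "ba"
  [1..2]={B}  "ac"
  [0..2]={C,S}  "bac"

Original NTs in T[0,2] deriving "bac": ["C", "S"]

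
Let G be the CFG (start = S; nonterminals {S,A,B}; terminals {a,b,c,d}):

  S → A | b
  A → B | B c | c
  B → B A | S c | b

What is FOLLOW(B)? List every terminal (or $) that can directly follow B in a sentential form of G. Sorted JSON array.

FIRST sets, iterate to fixpoint:
round 1:
  A via A→c: +{c}
  B via B→b: +{b}
  S via S→A: +{c}
  S via S→b: +{b}
  FIRST(S)={b,c}  FIRST(A)={c}  FIRST(B)={b}
round 2:
  A via A→B: +{b}
  B via B→S c: +{c}
  FIRST(S)={b,c}  FIRST(A)={b,c}  FIRST(B)={b,c}
round 3: done
  FIRST(S)={b,c}  FIRST(A)={b,c}  FIRST(B)={b,c}

Compute FOLLOW by fixpoint:
FOLLOW(S) := {$}
round 1:
  A→B c: FOLLOW(B) ⊇ FIRST(c) = {c}; new: +{c}
  B→B A: FOLLOW(B) ⊇ FIRST(A) = {b,c}; new: +{b}
  B→B A: FOLLOW(A) ⊇ FOLLOW(B) ⊇ {b,c}; new: +{b,c}
  B→S c: FOLLOW(S) ⊇ FIRST(c) = {c}; new: +{c}
  S→A: FOLLOW(A) ⊇ FOLLOW(S) ⊇ {$,c}; new: +{$}
  S: {$,c}  A: {$,b,c}  B: {b,c}
round 2:
  A→B: FOLLOW(B) ⊇ FOLLOW(A) ⊇ {$,b,c}; new: +{$}
  S: {$,c}  A: {$,b,c}  B: {$,b,c}
round 3: done
  S: {$,c}  A: {$,b,c}  B: {$,b,c}

FOLLOW(B) = ["$", "b", "c"]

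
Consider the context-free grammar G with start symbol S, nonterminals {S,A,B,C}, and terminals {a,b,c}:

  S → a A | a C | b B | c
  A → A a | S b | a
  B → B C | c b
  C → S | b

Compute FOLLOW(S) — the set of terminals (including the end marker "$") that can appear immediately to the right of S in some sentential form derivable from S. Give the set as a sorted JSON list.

FIRST iteration:
[1]
  A via A→a: +{a}
  B via B→c b: +{c}
  C via C→b: +{b}
  S via S→a A: +{a}
  S via S→b B: +{b}
  S via S→c: +{c}
  FIRST[S]={a,b,c}  FIRST[A]={a}  FIRST[B]={c}  FIRST[C]={b}
[2]
  A via A→S b: +{b,c}
  C via C→S: +{a,c}
  FIRST[S]={a,b,c}  FIRST[A]={a,b,c}  FIRST[B]={c}  FIRST[C]={a,b,c}
[3] done
  FIRST[S]={a,b,c}  FIRST[A]={a,b,c}  FIRST[B]={c}  FIRST[C]={a,b,c}

FOLLOW iteration:
initialize: $ ∈ FOLLOW(S)
iter 1:
  A→A a: FOLLOW(A) ⊇ FIRST(a) = {a}; new: +{a}
  A→S b: FOLLOW(S) ⊇ FIRST(b) = {b}; new: +{b}
  B→B C: FOLLOW(B) ⊇ FIRST(C) = {a,b,c}; new: +{a,b,c}
  B→B C: FOLLOW(C) ⊇ FOLLOW(B) ⊇ {a,b,c}; new: +{a,b,c}
  C→S: FOLLOW(S) ⊇ FOLLOW(C) ⊇ {a,b,c}; new: +{a,c}
  S→a A: FOLLOW(A) ⊇ FOLLOW(S) ⊇ {$,a,b,c}; new: +{$,b,c}
  S→a C: FOLLOW(C) ⊇ FOLLOW(S) ⊇ {$,a,b,c}; new: +{$}
  S→b B: FOLLOW(B) ⊇ FOLLOW(S) ⊇ {$,a,b,c}; new: +{$}
  FOLLOW[S]={$,a,b,c}  FOLLOW[A]={$,a,b,c}  FOLLOW[B]={$,a,b,c}  FOLLOW[C]={$,a,b,c}
iter 2: (no change)
  FOLLOW[S]={$,a,b,c}  FOLLOW[A]={$,a,b,c}  FOLLOW[B]={$,a,b,c}  FOLLOW[C]={$,a,b,c}

FOLLOW(S) = ["$", "a", "b", "c"]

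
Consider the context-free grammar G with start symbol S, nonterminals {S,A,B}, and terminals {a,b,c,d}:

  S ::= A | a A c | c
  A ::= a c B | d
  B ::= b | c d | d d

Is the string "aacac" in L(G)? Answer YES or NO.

CNF form of G:
  S -> T0 X4 | T0 X5 | c | d
  A -> T0 X3 | d
  B -> T1 T2 | T2 T2 | b
  T0 -> a
  T1 -> c
  T2 -> d
  X3 -> T1 B
  X4 -> A T1
  X5 -> T1 B

CYK table (by increasing span):
  [0..0]={T0}  "a"  orig:{}
  [1..1]={T0}  "a"  orig:{}
  [2..2]={S,T1}  "c"  orig:{S}
  [3..3]={T0}  "a"  orig:{}
  [4..4]={S,T1}  "c"  orig:{S}
  [0..1]=∅  "aa"
  [1..2]=∅  "ac"
  [2..3]=∅  "ca"
  [3..4]=∅  "ac"
  [0..2]=∅  "aac"
  [1..3]=∅  "aca"
  [2..4]=∅  "cac"
  [0..3]=∅  "aaca"
  [1..4]=∅  "acac"
  [0..4]=∅  "aacac"

S ∉ T[0,4] ⇒ NO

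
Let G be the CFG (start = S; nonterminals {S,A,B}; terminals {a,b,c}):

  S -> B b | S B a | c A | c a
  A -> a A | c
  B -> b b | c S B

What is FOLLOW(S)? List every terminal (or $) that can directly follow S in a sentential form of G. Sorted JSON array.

Compute FIRST by fixpoint:
pass 1:
  A via A→a A: +{a}
  A via A→c: +{c}
  B via B→b b: +{b}
  B via B→c S B: +{c}
  S via S→B b: +{b,c}
  FIRST[S]={b,c}  FIRST[A]={a,c}  FIRST[B]={b,c}
pass 2: (stable)
  FIRST[S]={b,c}  FIRST[A]={a,c}  FIRST[B]={b,c}

Compute FOLLOW by fixpoint:
FOLLOW(S) := {$}
round 1:
  B→c S B: FOLLOW(S) ⊇ FIRST(B) = {b,c}; new: +{b,c}
  S→B b: FOLLOW(B) ⊇ FIRST(b) = {b}; new: +{b}
  S→S B a: FOLLOW(B) ⊇ FIRST(a) = {a}; new: +{a}
  S→c A: FOLLOW(A) ⊇ FOLLOW(S) ⊇ {$,b,c}; new: +{$,b,c}
  S: {$,b,c}  A: {$,b,c}  B: {a,b}
round 2: — fixpoint
  S: {$,b,c}  A: {$,b,c}  B: {a,b}

FOLLOW(S) = ["$", "b", "c"]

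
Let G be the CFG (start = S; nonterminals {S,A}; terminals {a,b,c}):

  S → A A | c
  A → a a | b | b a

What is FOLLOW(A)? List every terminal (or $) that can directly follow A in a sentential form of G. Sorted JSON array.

FIRST sets, iterate to fixpoint:
iter 1:
  A via A→a a: +{a}
  A via A→b: +{b}
  S via S→A A: +{a,b}
  S via S→c: +{c}
  S: {a,b,c}  A: {a,b}
iter 2: done
  S: {a,b,c}  A: {a,b}

FOLLOW iteration:
seed FOLLOW(S) with $
[1]
  S→A A: FOLLOW(A) ⊇ FIRST(A) = {a,b}; new: +{a,b}
  S→A A: FOLLOW(A) ⊇ FOLLOW(S) ⊇ {$}; new: +{$}
  FOLLOW[S]={$}  FOLLOW[A]={$,a,b}
[2] — fixpoint
  FOLLOW[S]={$}  FOLLOW[A]={$,a,b}

FOLLOW(A) = ["$", "a", "b"]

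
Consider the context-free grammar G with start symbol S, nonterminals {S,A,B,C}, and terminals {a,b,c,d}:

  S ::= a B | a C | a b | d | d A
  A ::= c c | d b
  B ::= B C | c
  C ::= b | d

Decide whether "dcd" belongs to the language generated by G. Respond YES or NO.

Convert to CNF:
  S -> T1 A | T3 B | T3 C | T3 T2 | d
  A -> T0 T0 | T1 T2
  B -> B C | c
  C -> b | d
  T0 -> c
  T1 -> d
  T2 -> b
  T3 -> a

CYK table (by increasing span):
  cell(0,0) d: {C,S,T1}  orig:{C,S}
  cell(1,1) c: {B,T0}  orig:{B}
  cell(2,2) d: {C,S,T1}  orig:{C,S}
  cell(0,1) dc: ∅
  cell(1,2) cd: {B}
  cell(0,2) dcd: ∅

S ∉ T[0,2] ⇒ NO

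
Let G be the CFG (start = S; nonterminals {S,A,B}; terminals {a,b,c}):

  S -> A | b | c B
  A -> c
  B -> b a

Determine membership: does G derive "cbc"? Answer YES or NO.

Convert to CNF:
  S -> T2 B | b | c
  A -> c
  B -> T0 T1
  T0 -> b
  T1 -> a
  T2 -> c

Fill CYK table bottom-up:
  cell(0,0) c: {A,S,T2}  orig:{A,S}
  cell(1,1) b: {S,T0}  orig:{S}
  cell(2,2) c: {A,S,T2}  orig:{A,S}
  cell(0,1) cb: ∅
  cell(1,2) bc: ∅
  cell(0,2) cbc: ∅

S ∉ T[0,2] ⇒ NO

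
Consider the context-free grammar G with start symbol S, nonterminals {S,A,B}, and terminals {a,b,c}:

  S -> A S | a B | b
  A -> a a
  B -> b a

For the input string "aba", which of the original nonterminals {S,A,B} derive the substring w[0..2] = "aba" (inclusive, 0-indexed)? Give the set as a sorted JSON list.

Convert to CNF:
  S -> A S | T0 B | b
  A -> T0 T0
  B -> T1 T0
  T0 -> a
  T1 -> b

CYK table (by increasing span) (cells [i..j] with 0 ≤ i ≤ j ≤ 2 only):
  T[0,0] 'a' = {T0}  orig:{}
  T[1,1] 'b' = {S,T1}  orig:{S}
  T[2,2] 'a' = {T0}  orig:{}
  T[0,1] 'ab' = ∅
  T[1,2] 'ba' = {B}
  T[0,2] 'aba' = {S}

Original NTs in T[0,2] deriving "aba": ["S"]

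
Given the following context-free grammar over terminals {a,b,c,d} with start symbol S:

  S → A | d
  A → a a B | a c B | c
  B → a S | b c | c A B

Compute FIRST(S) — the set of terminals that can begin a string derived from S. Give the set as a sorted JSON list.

Compute FIRST by fixpoint:
[1]
  A via A→a a B: +{a}
  A via A→c: +{c}
  B via B→a S: +{a}
  B via B→b c: +{b}
  B via B→c A B: +{c}
  S via S→A: +{a,c}
  S via S→d: +{d}
  S: {a,c,d}  A: {a,c}  B: {a,b,c}
[2] done
  S: {a,c,d}  A: {a,c}  B: {a,b,c}

FIRST(S) = ["a", "c", "d"]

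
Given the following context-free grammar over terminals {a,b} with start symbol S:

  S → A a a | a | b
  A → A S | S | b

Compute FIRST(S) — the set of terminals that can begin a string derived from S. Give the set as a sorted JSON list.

FIRST iteration:
pass 1:
  A via A→b: +{b}
  S via S→A a a: +{b}
  S via S→a: +{a}
  FIRST[S]={a,b}  FIRST[A]={b}
pass 2:
  A via A→S: +{a}
  FIRST[S]={a,b}  FIRST[A]={a,b}
pass 3: done
  FIRST[S]={a,b}  FIRST[A]={a,b}

FIRST(S) = ["a", "b"]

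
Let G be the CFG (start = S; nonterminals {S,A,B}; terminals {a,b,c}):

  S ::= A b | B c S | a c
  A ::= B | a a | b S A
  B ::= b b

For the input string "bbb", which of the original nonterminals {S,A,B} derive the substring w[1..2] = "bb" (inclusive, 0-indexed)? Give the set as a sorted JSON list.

Convert to CNF:
  S -> A T1 | B X4 | T0 T2
  A -> T0 T0 | T1 T1 | T1 X3
  B -> T1 T1
  T0 -> a
  T1 -> b
  T2 -> c
  X3 -> S A
  X4 -> T2 S

CYK table (by increasing span) — only the sub-triangle for w[1..2]:
  [1..1]={T1}  "b"  orig:{}
  [2..2]={T1}  "b"  orig:{}
  [1..2]={A,B}  "bb"

Original NTs in T[1,2] deriving "bb": ["A", "B"]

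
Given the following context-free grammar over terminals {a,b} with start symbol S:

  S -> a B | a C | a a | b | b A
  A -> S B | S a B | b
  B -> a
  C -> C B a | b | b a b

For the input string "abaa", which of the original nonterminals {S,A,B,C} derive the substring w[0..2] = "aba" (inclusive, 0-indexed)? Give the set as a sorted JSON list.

Convert to CNF:
  S -> T0 B | T0 C | T0 T0 | T1 A | b
  A -> S B | S X2 | b
  B -> a
  C -> C X3 | T1 X4 | b
  T0 -> a
  T1 -> b
  X2 -> T0 B
  X3 -> B T0
  X4 -> T0 T1

CYK fill, restricted to cells inside w[0..2]:
  cell(0,0) a: {B,T0}  orig:{B}
  cell(1,1) b: {A,C,S,T1}  orig:{A,C,S}
  cell(2,2) a: {B,T0}  orig:{B}
  cell(0,1) ab: {S,X4}  orig:{S}
  cell(1,2) ba: {A}
  cell(0,2) aba: {A}

Original NTs in T[0,2] deriving "aba": ["A"]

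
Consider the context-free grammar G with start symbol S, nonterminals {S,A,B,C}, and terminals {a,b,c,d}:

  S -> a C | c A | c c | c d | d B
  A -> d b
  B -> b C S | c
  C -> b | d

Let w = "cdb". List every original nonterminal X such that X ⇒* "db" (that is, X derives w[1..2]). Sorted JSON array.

CNF form of G:
  S -> T0 B | T2 C | T3 A | T3 T0 | T3 T3
  A -> T0 T1
  B -> T1 X4 | c
  C -> b | d
  T0 -> d
  T1 -> b
  T2 -> a
  T3 -> c
  X4 -> C S

CYK table (by increasing span), restricted to cells inside w[1..2]:
  [1..1]={C,T0}  "d"  orig:{C}
  [2..2]={C,T1}  "b"  orig:{C}
  [1..2]={A}  "db"

Original NTs in T[1,2] deriving "db": ["A"]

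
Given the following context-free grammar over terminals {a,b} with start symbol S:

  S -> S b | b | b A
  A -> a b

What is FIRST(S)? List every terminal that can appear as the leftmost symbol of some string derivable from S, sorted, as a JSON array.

FIRST iteration:
pass 1:
  A via A→a b: +{a}
  S via S→b: +{b}
  FIRST[S]={b}  FIRST[A]={a}
pass 2: — fixpoint
  FIRST[S]={b}  FIRST[A]={a}

FIRST(S) = ["b"]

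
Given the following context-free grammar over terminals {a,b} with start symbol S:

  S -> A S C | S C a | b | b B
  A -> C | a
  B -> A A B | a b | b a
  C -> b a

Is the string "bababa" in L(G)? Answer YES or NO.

CNF form of G:
  S -> A X3 | S X4 | T0 B | b
  A -> T0 T1 | a
  B -> A X2 | T0 T1 | T1 T0
  C -> T0 T1
  T0 -> b
  T1 -> a
  X2 -> A B
  X3 -> S C
  X4 -> C T1

CYK table (by increasing span):
  [0..0]={S,T0}  "b"  orig:{S}
  [1..1]={A,T1}  "a"  orig:{A}
  [2..2]={S,T0}  "b"  orig:{S}
  [3..3]={A,T1}  "a"  orig:{A}
  [4..4]={S,T0}  "b"  orig:{S}
  [5..5]={A,T1}  "a"  orig:{A}
  [0..1]={A,B,C}  "ba"
  [1..2]={B}  "ab"
  [2..3]={A,B,C}  "ba"
  [3..4]={B}  "ab"
  [4..5]={A,B,C}  "ba"
  [0..2]={S}  "bab"
  [1..3]={X2}  "aba"  orig:{}
  [2..4]={S}  "bab"
  [3..5]={X2}  "aba"  orig:{}
  [0..3]={X2}  "baba"  orig:{}
  [1..4]=∅  "abab"
  [2..5]={X2}  "baba"  orig:{}
  [0..4]=∅  "babab"
  [1..5]={B}  "ababa"
  [0..5]={B,S}  "bababa"

S ∈ T[0,5] ⇒ YES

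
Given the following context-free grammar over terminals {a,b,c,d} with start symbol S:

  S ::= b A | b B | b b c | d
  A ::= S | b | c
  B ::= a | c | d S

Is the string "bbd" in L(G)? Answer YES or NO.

CNF form of G:
  S -> T0 A | T0 B | T0 X4 | d
  A -> T0 A | T0 B | T0 X3 | b | c | d
  B -> T2 S | a | c
  T0 -> b
  T1 -> c
  T2 -> d
  X3 -> T0 T1
  X4 -> T0 T1

CYK fill:
  cell(0,0) b: {A,T0}  orig:{A}
  cell(1,1) b: {A,T0}  orig:{A}
  cell(2,2) d: {A,S,T2}  orig:{A,S}
  cell(0,1) bb: {A,S}
  cell(1,2) bd: {A,S}
  cell(0,2) bbd: {A,S}

S ∈ T[0,2] ⇒ YES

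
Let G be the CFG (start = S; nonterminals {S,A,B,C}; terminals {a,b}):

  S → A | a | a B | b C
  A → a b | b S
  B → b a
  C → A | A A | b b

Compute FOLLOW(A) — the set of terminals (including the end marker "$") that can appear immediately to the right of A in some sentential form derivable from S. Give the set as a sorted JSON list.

Compute FIRST by fixpoint:
[1]
  A via A→a b: +{a}
  A via A→b S: +{b}
  B via B→b a: +{b}
  C via C→A: +{a,b}
  S via S→A: +{a,b}
  S: {a,b}  A: {a,b}  B: {b}  C: {a,b}
[2] done
  S: {a,b}  A: {a,b}  B: {b}  C: {a,b}

Compute FOLLOW by fixpoint:
seed FOLLOW(S) with $
round 1:
  C→A A: FOLLOW(A) ⊇ FIRST(A) = {a,b}; new: +{a,b}
  S→A: FOLLOW(A) ⊇ FOLLOW(S) ⊇ {$}; new: +{$}
  S→a B: FOLLOW(B) ⊇ FOLLOW(S) ⊇ {$}; new: +{$}
  S→b C: FOLLOW(C) ⊇ FOLLOW(S) ⊇ {$}; new: +{$}
  FOLLOW[S]={$}  FOLLOW[A]={$,a,b}  FOLLOW[B]={$}  FOLLOW[C]={$}
round 2:
  A→b S: FOLLOW(S) ⊇ FOLLOW(A) ⊇ {$,a,b}; new: +{a,b}
  S→a B: FOLLOW(B) ⊇ FOLLOW(S) ⊇ {$,a,b}; new: +{a,b}
  S→b C: FOLLOW(C) ⊇ FOLLOW(S) ⊇ {$,a,b}; new: +{a,b}
  FOLLOW[S]={$,a,b}  FOLLOW[A]={$,a,b}  FOLLOW[B]={$,a,b}  FOLLOW[C]={$,a,b}
round 3: — fixpoint
  FOLLOW[S]={$,a,b}  FOLLOW[A]={$,a,b}  FOLLOW[B]={$,a,b}  FOLLOW[C]={$,a,b}

FOLLOW(A) = ["$", "a", "b"]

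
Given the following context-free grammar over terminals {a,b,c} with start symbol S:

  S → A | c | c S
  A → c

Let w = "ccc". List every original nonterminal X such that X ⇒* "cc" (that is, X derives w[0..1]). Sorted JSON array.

Convert to CNF:
  S -> T0 S | c
  A -> c
  T0 -> c

Fill CYK table bottom-up (cells [i..j] with 0 ≤ i ≤ j ≤ 1 only):
  [0..0]={A,S,T0}  "c"  orig:{A,S}
  [1..1]={A,S,T0}  "c"  orig:{A,S}
  [0..1]={S}  "cc"

Original NTs in T[0,1] deriving "cc": ["S"]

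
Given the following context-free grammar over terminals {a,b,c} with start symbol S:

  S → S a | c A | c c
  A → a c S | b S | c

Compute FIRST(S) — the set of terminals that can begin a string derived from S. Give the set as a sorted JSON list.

FIRST iteration:
pass 1:
  A via A→a c S: +{a}
  A via A→b S: +{b}
  A via A→c: +{c}
  S via S→c A: +{c}
  FIRST[S]={c}  FIRST[A]={a,b,c}
pass 2: (no change)
  FIRST[S]={c}  FIRST[A]={a,b,c}

FIRST(S) = ["c"]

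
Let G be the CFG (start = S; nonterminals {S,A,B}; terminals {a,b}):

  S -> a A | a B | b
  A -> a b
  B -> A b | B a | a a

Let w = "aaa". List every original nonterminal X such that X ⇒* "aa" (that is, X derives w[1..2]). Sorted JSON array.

Convert to CNF:
  S -> T0 A | T0 B | b
  A -> T0 T1
  B -> A T1 | B T0 | T0 T0
  T0 -> a
  T1 -> b

CYK fill (cells [i..j] with 1 ≤ i ≤ j ≤ 2 only):
  cell(1,1) a: {T0}  orig:{}
  cell(2,2) a: {T0}  orig:{}
  cell(1,2) aa: {B}

Original NTs in T[1,2] deriving "aa": ["B"]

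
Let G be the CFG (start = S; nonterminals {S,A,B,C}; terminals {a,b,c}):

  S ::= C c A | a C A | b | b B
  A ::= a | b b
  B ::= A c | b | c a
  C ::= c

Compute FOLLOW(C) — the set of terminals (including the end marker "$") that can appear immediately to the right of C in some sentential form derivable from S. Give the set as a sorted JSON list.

Compute FIRST by fixpoint:
iter 1:
  A via A→a: +{a}
  A via A→b b: +{b}
  B via B→A c: +{a,b}
  B via B→c a: +{c}
  C via C→c: +{c}
  S via S→C c A: +{c}
  S via S→a C A: +{a}
  S via S→b: +{b}
  FIRST(S)={a,b,c}  FIRST(A)={a,b}  FIRST(B)={a,b,c}  FIRST(C)={c}
iter 2: (stable)
  FIRST(S)={a,b,c}  FIRST(A)={a,b}  FIRST(B)={a,b,c}  FIRST(C)={c}

FOLLOW iteration:
seed FOLLOW(S) with $
pass 1:
  B→A c: FOLLOW(A) ⊇ FIRST(c) = {c}; new: +{c}
  S→C c A: FOLLOW(C) ⊇ FIRST(c) = {c}; new: +{c}
  S→C c A: FOLLOW(A) ⊇ FOLLOW(S) ⊇ {$}; new: +{$}
  S→a C A: FOLLOW(C) ⊇ FIRST(A) = {a,b}; new: +{a,b}
  S→b B: FOLLOW(B) ⊇ FOLLOW(S) ⊇ {$}; new: +{$}
  FOLLOW[S]={$}  FOLLOW[A]={$,c}  FOLLOW[B]={$}  FOLLOW[C]={a,b,c}
pass 2: (stable)
  FOLLOW[S]={$}  FOLLOW[A]={$,c}  FOLLOW[B]={$}  FOLLOW[C]={a,b,c}

FOLLOW(C) = ["a", "b", "c"]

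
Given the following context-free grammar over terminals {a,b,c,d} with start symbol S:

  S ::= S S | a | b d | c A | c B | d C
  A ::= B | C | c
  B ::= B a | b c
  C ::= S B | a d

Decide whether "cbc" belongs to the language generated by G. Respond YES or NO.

CNF form of G:
  S -> S S | T1 C | T2 T1 | T3 A | T3 B | a
  A -> B T0 | S B | T0 T1 | T2 T3 | c
  B -> B T0 | T2 T3
  C -> S B | T0 T1
  T0 -> a
  T1 -> d
  T2 -> b
  T3 -> c

Fill CYK table bottom-up:
  cell(0,0) c: {A,T3}  orig:{A}
  cell(1,1) b: {T2}  orig:{}
  cell(2,2) c: {A,T3}  orig:{A}
  cell(0,1) cb: ∅
  cell(1,2) bc: {A,B}
  cell(0,2) cbc: {S}

S ∈ T[0,2] ⇒ YES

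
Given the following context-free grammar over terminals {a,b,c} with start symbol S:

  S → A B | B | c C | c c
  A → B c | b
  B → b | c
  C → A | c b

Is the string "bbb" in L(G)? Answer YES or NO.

Convert to CNF:
  S -> A B | T0 C | T0 T0 | b | c
  A -> B T0 | b
  B -> b | c
  C -> B T0 | T0 T1 | b
  T0 -> c
  T1 -> b

CYK fill:
  T[0,0] 'b' = {A,B,C,S,T1}  orig:{A,B,C,S}
  T[1,1] 'b' = {A,B,C,S,T1}  orig:{A,B,C,S}
  T[2,2] 'b' = {A,B,C,S,T1}  orig:{A,B,C,S}
  T[0,1] 'bb' = {S}
  T[1,2] 'bb' = {S}
  T[0,2] 'bbb' = ∅

S ∉ T[0,2] ⇒ NO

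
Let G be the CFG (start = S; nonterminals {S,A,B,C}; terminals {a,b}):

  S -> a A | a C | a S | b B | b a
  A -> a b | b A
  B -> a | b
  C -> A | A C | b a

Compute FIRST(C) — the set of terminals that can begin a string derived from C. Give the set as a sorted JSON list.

FIRST iteration:
iter 1:
  A via A→a b: +{a}
  A via A→b A: +{b}
  B via B→a: +{a}
  B via B→b: +{b}
  C via C→A: +{a,b}
  S via S→a A: +{a}
  S via S→b B: +{b}
  FIRST[S]={a,b}  FIRST[A]={a,b}  FIRST[B]={a,b}  FIRST[C]={a,b}
iter 2: done
  FIRST[S]={a,b}  FIRST[A]={a,b}  FIRST[B]={a,b}  FIRST[C]={a,b}

FIRST(C) = ["a", "b"]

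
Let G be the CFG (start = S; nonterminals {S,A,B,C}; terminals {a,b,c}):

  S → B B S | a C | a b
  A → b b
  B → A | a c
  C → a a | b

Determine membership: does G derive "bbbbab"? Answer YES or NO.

Convert to CNF:
  S -> B X3 | T1 C | T1 T0
  A -> T0 T0
  B -> T0 T0 | T1 T2
  C -> T1 T1 | b
  T0 -> b
  T1 -> a
  T2 -> c
  X3 -> B S

Fill CYK table bottom-up:
  cell(0,0) b: {C,T0}  orig:{C}
  cell(1,1) b: {C,T0}  orig:{C}
  cell(2,2) b: {C,T0}  orig:{C}
  cell(3,3) b: {C,T0}  orig:{C}
  cell(4,4) a: {T1}  orig:{}
  cell(5,5) b: {C,T0}  orig:{C}
  cell(0,1) bb: {A,B}
  cell(1,2) bb: {A,B}
  cell(2,3) bb: {A,B}
  cell(3,4) ba: ∅
  cell(4,5) ab: {S}
  cell(0,2) bbb: ∅
  cell(1,3) bbb: ∅
  cell(2,4) bba: ∅
  cell(3,5) bab: ∅
  cell(0,3) bbbb: ∅
  cell(1,4) bbba: ∅
  cell(2,5) bbab: {X3}  orig:{}
  cell(0,4) bbbba: ∅
  cell(1,5) bbbab: ∅
  cell(0,5) bbbbab: {S}

S ∈ T[0,5] ⇒ YES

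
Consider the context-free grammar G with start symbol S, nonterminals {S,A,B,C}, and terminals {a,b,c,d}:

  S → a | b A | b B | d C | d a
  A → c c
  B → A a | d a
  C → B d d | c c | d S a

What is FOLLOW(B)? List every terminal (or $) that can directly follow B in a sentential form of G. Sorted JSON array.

FIRST sets, iterate to fixpoint:
[1]
  A via A→c c: +{c}
  B via B→A a: +{c}
  B via B→d a: +{d}
  C via C→B d d: +{c,d}
  S via S→a: +{a}
  S via S→b A: +{b}
  S via S→d C: +{d}
  FIRST(S)={a,b,d}  FIRST(A)={c}  FIRST(B)={c,d}  FIRST(C)={c,d}
[2] — fixpoint
  FIRST(S)={a,b,d}  FIRST(A)={c}  FIRST(B)={c,d}  FIRST(C)={c,d}

FOLLOW sets:
initialize: $ ∈ FOLLOW(S)
pass 1:
  B→A a: FOLLOW(A) ⊇ FIRST(a) = {a}; new: +{a}
  C→B d d: FOLLOW(B) ⊇ FIRST(d) = {d}; new: +{d}
  C→d S a: FOLLOW(S) ⊇ FIRST(a) = {a}; new: +{a}
  S→b A: FOLLOW(A) ⊇ FOLLOW(S) ⊇ {$,a}; new: +{$}
  S→b B: FOLLOW(B) ⊇ FOLLOW(S) ⊇ {$,a}; new: +{$,a}
  S→d C: FOLLOW(C) ⊇ FOLLOW(S) ⊇ {$,a}; new: +{$,a}
  S: {$,a}  A: {$,a}  B: {$,a,d}  C: {$,a}
pass 2: (stable)
  S: {$,a}  A: {$,a}  B: {$,a,d}  C: {$,a}

FOLLOW(B) = ["$", "a", "d"]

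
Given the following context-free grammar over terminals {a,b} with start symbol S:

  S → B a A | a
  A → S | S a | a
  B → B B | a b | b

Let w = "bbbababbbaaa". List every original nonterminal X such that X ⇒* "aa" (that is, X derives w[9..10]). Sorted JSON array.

CNF form of G:
  S -> B X3 | a
  A -> B X2 | S T0 | a
  B -> B B | T0 T1 | b
  T0 -> a
  T1 -> b
  X2 -> T0 A
  X3 -> T0 A

Fill CYK table bottom-up (cells [i..j] with 9 ≤ i ≤ j ≤ 10 only):
  T[9,9] 'a' = {A,S,T0}  orig:{A,S}
  T[10,10] 'a' = {A,S,T0}  orig:{A,S}
  T[9,10] 'aa' = {A,X2,X3}  orig:{A}

Original NTs in T[9,10] deriving "aa": ["A"]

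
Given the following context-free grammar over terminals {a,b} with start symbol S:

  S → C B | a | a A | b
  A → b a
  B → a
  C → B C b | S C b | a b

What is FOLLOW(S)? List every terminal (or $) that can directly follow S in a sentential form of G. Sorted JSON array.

Compute FIRST by fixpoint:
iter 1:
  A via A→b a: +{b}
  B via B→a: +{a}
  C via C→B C b: +{a}
  S via S→C B: +{a}
  S via S→b: +{b}
  S: {a,b}  A: {b}  B: {a}  C: {a}
iter 2:
  C via C→S C b: +{b}
  S: {a,b}  A: {b}  B: {a}  C: {a,b}
iter 3: (no change)
  S: {a,b}  A: {b}  B: {a}  C: {a,b}

FOLLOW iteration:
seed FOLLOW(S) with $
pass 1:
  C→B C b: FOLLOW(B) ⊇ FIRST(C) = {a,b}; new: +{a,b}
  C→B C b: FOLLOW(C) ⊇ FIRST(b) = {b}; new: +{b}
  C→S C b: FOLLOW(S) ⊇ FIRST(C) = {a,b}; new: +{a,b}
  S→C B: FOLLOW(C) ⊇ FIRST(B) = {a}; new: +{a}
  S→C B: FOLLOW(B) ⊇ FOLLOW(S) ⊇ {$,a,b}; new: +{$}
  S→a A: FOLLOW(A) ⊇ FOLLOW(S) ⊇ {$,a,b}; new: +{$,a,b}
  FOLLOW(S)={$,a,b}  FOLLOW(A)={$,a,b}  FOLLOW(B)={$,a,b}  FOLLOW(C)={a,b}
pass 2: done
  FOLLOW(S)={$,a,b}  FOLLOW(A)={$,a,b}  FOLLOW(B)={$,a,b}  FOLLOW(C)={a,b}

FOLLOW(S) = ["$", "a", "b"]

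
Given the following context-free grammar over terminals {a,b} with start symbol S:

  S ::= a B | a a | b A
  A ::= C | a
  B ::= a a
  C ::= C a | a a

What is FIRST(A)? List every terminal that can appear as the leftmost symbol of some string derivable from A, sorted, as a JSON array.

FIRST sets, iterate to fixpoint:
pass 1:
  A via A→a: +{a}
  B via B→a a: +{a}
  C via C→a a: +{a}
  S via S→a B: +{a}
  S via S→b A: +{b}
  S: {a,b}  A: {a}  B: {a}  C: {a}
pass 2: — fixpoint
  S: {a,b}  A: {a}  B: {a}  C: {a}

FIRST(A) = ["a"]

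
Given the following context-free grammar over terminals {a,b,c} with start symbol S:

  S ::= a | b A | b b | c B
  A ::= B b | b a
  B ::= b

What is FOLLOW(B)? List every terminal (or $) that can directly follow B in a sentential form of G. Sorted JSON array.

FIRST iteration:
round 1:
  A via A→b a: +{b}
  B via B→b: +{b}
  S via S→a: +{a}
  S via S→b A: +{b}
  S via S→c B: +{c}
  S: {a,b,c}  A: {b}  B: {b}
round 2: (no change)
  S: {a,b,c}  A: {b}  B: {b}

FOLLOW sets:
FOLLOW(S) := {$}
round 1:
  A→B b: FOLLOW(B) ⊇ FIRST(b) = {b}; new: +{b}
  S→b A: FOLLOW(A) ⊇ FOLLOW(S) ⊇ {$}; new: +{$}
  S→c B: FOLLOW(B) ⊇ FOLLOW(S) ⊇ {$}; new: +{$}
  S: {$}  A: {$}  B: {$,b}
round 2: done
  S: {$}  A: {$}  B: {$,b}

FOLLOW(B) = ["$", "b"]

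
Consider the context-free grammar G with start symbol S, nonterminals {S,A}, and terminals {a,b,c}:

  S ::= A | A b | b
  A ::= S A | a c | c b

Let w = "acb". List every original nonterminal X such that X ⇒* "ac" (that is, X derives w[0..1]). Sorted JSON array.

CNF form of G:
  S -> A T2 | S A | T0 T1 | T1 T2 | b
  A -> S A | T0 T1 | T1 T2
  T0 -> a
  T1 -> c
  T2 -> b

CYK fill (cells [i..j] with 0 ≤ i ≤ j ≤ 1 only):
  [0..0]={T0}  "a"  orig:{}
  [1..1]={T1}  "c"  orig:{}
  [0..1]={A,S}  "ac"

Original NTs in T[0,1] deriving "ac": ["A", "S"]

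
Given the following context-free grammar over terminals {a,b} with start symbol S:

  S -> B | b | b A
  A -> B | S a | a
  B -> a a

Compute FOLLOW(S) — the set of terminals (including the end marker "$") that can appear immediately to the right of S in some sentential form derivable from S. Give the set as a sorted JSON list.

FIRST iteration:
pass 1:
  A via A→a: +{a}
  B via B→a a: +{a}
  S via S→B: +{a}
  S via S→b: +{b}
  FIRST(S)={a,b}  FIRST(A)={a}  FIRST(B)={a}
pass 2:
  A via A→S a: +{b}
  FIRST(S)={a,b}  FIRST(A)={a,b}  FIRST(B)={a}
pass 3: done
  FIRST(S)={a,b}  FIRST(A)={a,b}  FIRST(B)={a}

FOLLOW iteration:
FOLLOW(S) := {$}
pass 1:
  A→S a: FOLLOW(S) ⊇ FIRST(a) = {a}; new: +{a}
  S→B: FOLLOW(B) ⊇ FOLLOW(S) ⊇ {$,a}; new: +{$,a}
  S→b A: FOLLOW(A) ⊇ FOLLOW(S) ⊇ {$,a}; new: +{$,a}
  FOLLOW[S]={$,a}  FOLLOW[A]={$,a}  FOLLOW[B]={$,a}
pass 2: (no change)
  FOLLOW[S]={$,a}  FOLLOW[A]={$,a}  FOLLOW[B]={$,a}

FOLLOW(S) = ["$", "a"]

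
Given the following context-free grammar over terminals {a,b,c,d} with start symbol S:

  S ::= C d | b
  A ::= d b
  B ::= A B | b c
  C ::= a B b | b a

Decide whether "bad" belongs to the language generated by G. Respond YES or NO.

Convert to CNF:
  S -> C T0 | b
  A -> T0 T1
  B -> A B | T1 T2
  C -> T1 T3 | T3 X4
  T0 -> d
  T1 -> b
  T2 -> c
  T3 -> a
  X4 -> B T1

CYK fill:
  cell(0,0) b: {S,T1}  orig:{S}
  cell(1,1) a: {T3}  orig:{}
  cell(2,2) d: {T0}  orig:{}
  cell(0,1) ba: {C}
  cell(1,2) ad: ∅
  cell(0,2) bad: {S}

S ∈ T[0,2] ⇒ YES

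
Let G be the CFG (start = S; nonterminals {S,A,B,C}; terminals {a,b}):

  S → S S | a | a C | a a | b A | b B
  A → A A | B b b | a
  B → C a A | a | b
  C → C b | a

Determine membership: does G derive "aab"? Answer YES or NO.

CNF form of G:
  S -> S S | T0 A | T0 B | T1 C | T1 T1 | a
  A -> A A | B X2 | a
  B -> C X3 | a | b
  C -> C T0 | a
  T0 -> b
  T1 -> a
  X2 -> T0 T0
  X3 -> T1 A

CYK table (by increasing span):
  [0..0]={A,B,C,S,T1}  "a"  orig:{A,B,C,S}
  [1..1]={A,B,C,S,T1}  "a"  orig:{A,B,C,S}
  [2..2]={B,T0}  "b"  orig:{B}
  [0..1]={A,S,X3}  "aa"  orig:{A,S}
  [1..2]={C}  "ab"
  [0..2]={S}  "aab"

S ∈ T[0,2] ⇒ YES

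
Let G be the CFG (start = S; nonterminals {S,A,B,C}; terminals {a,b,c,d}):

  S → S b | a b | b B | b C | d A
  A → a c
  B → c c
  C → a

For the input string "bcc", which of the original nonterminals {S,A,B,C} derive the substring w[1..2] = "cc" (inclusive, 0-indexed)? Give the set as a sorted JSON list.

CNF form of G:
  S -> S T2 | T0 T2 | T2 B | T2 C | T3 A
  A -> T0 T1
  B -> T1 T1
  C -> a
  T0 -> a
  T1 -> c
  T2 -> b
  T3 -> d

CYK table (by increasing span), restricted to cells inside w[1..2]:
  T[1,1] 'c' = {T1}  orig:{}
  T[2,2] 'c' = {T1}  orig:{}
  T[1,2] 'cc' = {B}

Original NTs in T[1,2] deriving "cc": ["B"]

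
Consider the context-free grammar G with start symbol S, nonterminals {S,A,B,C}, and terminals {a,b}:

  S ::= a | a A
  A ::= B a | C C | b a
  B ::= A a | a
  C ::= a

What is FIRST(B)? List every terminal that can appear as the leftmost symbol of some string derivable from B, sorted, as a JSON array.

FIRST iteration:
iter 1:
  A via A→b a: +{b}
  B via B→A a: +{b}
  B via B→a: +{a}
  C via C→a: +{a}
  S via S→a: +{a}
  S: {a}  A: {b}  B: {a,b}  C: {a}
iter 2:
  A via A→B a: +{a}
  S: {a}  A: {a,b}  B: {a,b}  C: {a}
iter 3: — fixpoint
  S: {a}  A: {a,b}  B: {a,b}  C: {a}

FIRST(B) = ["a", "b"]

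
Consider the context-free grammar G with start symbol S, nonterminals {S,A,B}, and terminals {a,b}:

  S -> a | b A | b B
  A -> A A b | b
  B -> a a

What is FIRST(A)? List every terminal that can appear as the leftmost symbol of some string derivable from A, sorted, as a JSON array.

Compute FIRST by fixpoint:
round 1:
  A via A→b: +{b}
  B via B→a a: +{a}
  S via S→a: +{a}
  S via S→b A: +{b}
  FIRST(S)={a,b}  FIRST(A)={b}  FIRST(B)={a}
round 2: (stable)
  FIRST(S)={a,b}  FIRST(A)={b}  FIRST(B)={a}

FIRST(A) = ["b"]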